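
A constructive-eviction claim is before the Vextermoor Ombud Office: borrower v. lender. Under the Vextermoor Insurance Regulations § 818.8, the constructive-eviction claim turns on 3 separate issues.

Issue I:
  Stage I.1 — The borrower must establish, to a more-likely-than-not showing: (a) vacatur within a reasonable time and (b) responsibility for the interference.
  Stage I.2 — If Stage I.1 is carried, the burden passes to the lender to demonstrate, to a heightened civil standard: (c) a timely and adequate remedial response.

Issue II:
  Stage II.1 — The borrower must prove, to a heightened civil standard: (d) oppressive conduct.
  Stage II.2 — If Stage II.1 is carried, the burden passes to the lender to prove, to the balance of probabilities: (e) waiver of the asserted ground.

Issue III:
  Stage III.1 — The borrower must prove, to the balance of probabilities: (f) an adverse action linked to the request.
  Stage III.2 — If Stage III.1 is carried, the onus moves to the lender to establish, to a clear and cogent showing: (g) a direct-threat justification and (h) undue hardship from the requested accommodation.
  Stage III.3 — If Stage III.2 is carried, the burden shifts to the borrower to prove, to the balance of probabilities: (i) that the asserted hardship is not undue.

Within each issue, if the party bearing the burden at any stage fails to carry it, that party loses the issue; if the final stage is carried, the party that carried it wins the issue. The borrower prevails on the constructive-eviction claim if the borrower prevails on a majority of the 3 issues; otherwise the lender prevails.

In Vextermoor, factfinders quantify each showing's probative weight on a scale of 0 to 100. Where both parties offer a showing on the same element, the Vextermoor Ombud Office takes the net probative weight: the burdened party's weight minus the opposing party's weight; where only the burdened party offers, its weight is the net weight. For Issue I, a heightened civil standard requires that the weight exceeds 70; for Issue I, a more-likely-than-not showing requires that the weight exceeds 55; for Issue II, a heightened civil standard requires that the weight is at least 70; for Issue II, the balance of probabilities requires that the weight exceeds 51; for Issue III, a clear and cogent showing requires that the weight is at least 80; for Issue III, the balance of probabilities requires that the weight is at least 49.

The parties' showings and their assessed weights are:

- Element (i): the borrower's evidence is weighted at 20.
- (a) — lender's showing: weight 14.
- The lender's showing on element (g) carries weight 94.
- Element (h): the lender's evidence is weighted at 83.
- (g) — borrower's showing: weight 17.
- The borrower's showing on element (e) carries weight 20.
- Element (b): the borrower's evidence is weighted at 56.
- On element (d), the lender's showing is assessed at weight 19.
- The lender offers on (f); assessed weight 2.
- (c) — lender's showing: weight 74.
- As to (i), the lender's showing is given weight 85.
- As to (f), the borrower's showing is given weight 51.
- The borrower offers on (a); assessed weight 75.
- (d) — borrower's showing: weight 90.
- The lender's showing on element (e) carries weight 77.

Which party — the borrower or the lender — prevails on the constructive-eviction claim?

lender

— Issue I —
Stage I.1 (borrower, a more-likely-than-not showing, weight exceeds 55): (a) net 75−14=61 > 55 — meets; (b) 56 > 55 — meets.
  Stage I.1 carried; the burden shifts to the lender.
Stage I.2 (lender, a heightened civil standard, weight exceeds 70): (c) 74 > 70 — meets.
  All elements met at the final stage.
Every stage carried; the lender prevails on this issue.
— Issue II —
At Stage II.1 the borrower must meet a heightened civil standard (weight is at least 70): on (d) the weight is 90 less the opposing 19 gives net 71, ≥ 70, so (d) meets the standard.
  The borrower carries Stage II.1; the lender now bears the burden.
At Stage II.2 the lender must meet the balance of probabilities (weight exceeds 51): on (e) the weight is 77 less the opposing 20 gives net 57, > 51, so (e) meets the standard.
  All elements met at the final stage.
Every stage carried; the lender prevails on this issue.
— Issue III —
At Stage III.1 the borrower must meet the balance of probabilities (weight is at least 49): on (f) the weight is 51 less the opposing 2 gives net 49, which does reach 49, so (f) meets the standard.
  All elements met. The burden passes to the lender.
At Stage III.2 the lender must meet a clear and cogent showing (weight is at least 80): on (g) the weight is 94 less the opposing 17 gives net 77, which does not reach 80, so (g) does not meet the standard; on (h) the weight is 83, ≥ 80, so (h) meets the standard.
  Not every element is met, so the lender fails to carry Stage III.2.
The analysis ends at Stage III.2; the borrower prevails on this issue.
Per-issue: Issue I → lender; Issue II → lender; Issue III → borrower. The borrower must prevail on a majority of issues; overall, the lender prevails.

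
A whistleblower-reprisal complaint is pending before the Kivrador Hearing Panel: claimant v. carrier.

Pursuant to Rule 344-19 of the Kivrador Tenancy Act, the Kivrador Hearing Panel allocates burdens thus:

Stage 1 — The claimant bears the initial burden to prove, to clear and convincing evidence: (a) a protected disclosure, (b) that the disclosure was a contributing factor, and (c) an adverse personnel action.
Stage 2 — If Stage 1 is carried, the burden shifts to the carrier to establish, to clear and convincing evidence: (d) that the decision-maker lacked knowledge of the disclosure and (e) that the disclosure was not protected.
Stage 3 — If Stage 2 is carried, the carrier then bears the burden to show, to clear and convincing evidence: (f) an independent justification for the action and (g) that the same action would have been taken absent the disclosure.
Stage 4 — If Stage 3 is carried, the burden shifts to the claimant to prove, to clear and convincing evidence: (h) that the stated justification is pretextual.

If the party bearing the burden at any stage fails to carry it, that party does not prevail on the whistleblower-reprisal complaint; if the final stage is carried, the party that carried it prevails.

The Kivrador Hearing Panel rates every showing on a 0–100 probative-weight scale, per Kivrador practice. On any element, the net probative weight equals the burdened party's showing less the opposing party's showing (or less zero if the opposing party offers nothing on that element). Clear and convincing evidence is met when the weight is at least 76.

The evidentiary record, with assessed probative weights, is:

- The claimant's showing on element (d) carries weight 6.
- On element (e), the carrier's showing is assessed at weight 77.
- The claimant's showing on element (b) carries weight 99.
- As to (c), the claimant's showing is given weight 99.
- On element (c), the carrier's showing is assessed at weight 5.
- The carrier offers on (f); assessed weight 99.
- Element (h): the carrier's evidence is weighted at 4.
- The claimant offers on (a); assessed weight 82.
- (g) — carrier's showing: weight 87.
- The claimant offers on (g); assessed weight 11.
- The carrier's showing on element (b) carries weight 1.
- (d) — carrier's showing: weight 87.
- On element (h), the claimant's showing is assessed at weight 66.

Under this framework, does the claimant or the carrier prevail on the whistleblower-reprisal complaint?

Stage 1 (claimant, clear and convincing evidence, weight is at least 76): (a) 82 ≥ 76 — meets; (b) net 99−1=98 ≥ 76 — meets; (c) net 99−5=94 ≥ 76 — meets.
  Stage 1 is satisfied; the onus moves to the carrier.
Stage 2 (carrier, clear and convincing evidence, weight is at least 76): (d) net 87−6=81 ≥ 76 — meets; (e) 77 ≥ 76 — meets.
  Stage 2 is satisfied; the carrier continues to bear the burden.
Stage 3 (carrier, clear and convincing evidence, weight is at least 76): (f) 99 ≥ 76 — meets; (g) net 87−11=76 ≥ 76 — meets.
  Stage 3 carried; the burden shifts to the claimant.
Stage 4 (claimant, clear and convincing evidence, weight is at least 76): (h) net 66−4=62 < 76 — fails.
  Stage 4 not carried; the claimant fails its burden.
The carrier prevails.

carrier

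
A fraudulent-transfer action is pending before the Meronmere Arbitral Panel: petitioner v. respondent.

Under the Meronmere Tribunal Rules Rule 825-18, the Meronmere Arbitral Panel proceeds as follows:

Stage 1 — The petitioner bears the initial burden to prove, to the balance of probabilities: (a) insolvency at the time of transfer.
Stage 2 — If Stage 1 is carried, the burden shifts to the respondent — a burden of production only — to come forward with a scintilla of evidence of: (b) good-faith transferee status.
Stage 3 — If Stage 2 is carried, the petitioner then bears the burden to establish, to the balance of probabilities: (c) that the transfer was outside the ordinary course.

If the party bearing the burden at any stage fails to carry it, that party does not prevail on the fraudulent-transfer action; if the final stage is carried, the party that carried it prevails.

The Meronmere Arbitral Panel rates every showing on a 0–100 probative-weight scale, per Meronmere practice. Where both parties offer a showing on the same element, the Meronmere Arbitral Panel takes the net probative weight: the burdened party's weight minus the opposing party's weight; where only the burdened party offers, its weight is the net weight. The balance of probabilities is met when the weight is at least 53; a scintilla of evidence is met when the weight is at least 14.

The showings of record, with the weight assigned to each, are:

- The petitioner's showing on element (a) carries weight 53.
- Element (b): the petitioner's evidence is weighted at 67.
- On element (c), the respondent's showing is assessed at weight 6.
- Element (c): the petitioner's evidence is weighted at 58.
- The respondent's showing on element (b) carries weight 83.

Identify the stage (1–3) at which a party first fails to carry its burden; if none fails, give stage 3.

Stage 1 (petitioner, the balance of probabilities, weight is at least 53): (a) 53 ≥ 53 — meets.
  Stage 1 is satisfied; the onus moves to the respondent.
Stage 2 (respondent, a scintilla of evidence, weight is at least 14): (b) net 83−67=16 ≥ 14 — meets.
  All elements met. The burden passes to the petitioner.
Stage 3 (petitioner, the balance of probabilities, weight is at least 53): (c) net 58−6=52 < 53 — fails.
  Not every element is met, so the petitioner fails to carry Stage 3.
So the respondent prevails.

stage 3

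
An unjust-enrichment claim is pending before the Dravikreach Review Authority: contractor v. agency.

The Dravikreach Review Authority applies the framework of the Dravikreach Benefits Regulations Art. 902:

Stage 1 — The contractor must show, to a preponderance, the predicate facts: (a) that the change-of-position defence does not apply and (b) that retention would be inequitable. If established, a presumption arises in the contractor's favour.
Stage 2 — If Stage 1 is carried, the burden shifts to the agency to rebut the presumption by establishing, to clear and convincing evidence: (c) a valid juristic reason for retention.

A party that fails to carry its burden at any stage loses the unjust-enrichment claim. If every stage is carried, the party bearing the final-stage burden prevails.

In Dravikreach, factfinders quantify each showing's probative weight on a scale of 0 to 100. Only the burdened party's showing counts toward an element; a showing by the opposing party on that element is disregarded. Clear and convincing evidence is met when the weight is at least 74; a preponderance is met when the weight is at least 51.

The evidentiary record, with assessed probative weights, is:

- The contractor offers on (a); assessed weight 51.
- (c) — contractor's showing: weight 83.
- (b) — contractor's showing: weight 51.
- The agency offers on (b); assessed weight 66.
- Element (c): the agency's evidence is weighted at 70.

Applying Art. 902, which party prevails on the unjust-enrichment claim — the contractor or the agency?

contractor

At Stage 1 the contractor must meet a preponderance (weight is at least 51): on (a) the weight is 51, ≥ 51, so (a) meets the standard; on (b) the weight is 51 (the agency's 66 is given no effect), which does reach 51, so (b) meets the standard.
  Stage 1 carried; the burden shifts to the agency.
At Stage 2 the agency must meet clear and convincing evidence (weight is at least 74): on (c) the weight is 70 (the contractor's 83 is given no effect), < 74, so (c) does not meet the standard.
  Stage 2 not carried; the agency fails its burden.
The analysis ends at Stage 2; the contractor prevails.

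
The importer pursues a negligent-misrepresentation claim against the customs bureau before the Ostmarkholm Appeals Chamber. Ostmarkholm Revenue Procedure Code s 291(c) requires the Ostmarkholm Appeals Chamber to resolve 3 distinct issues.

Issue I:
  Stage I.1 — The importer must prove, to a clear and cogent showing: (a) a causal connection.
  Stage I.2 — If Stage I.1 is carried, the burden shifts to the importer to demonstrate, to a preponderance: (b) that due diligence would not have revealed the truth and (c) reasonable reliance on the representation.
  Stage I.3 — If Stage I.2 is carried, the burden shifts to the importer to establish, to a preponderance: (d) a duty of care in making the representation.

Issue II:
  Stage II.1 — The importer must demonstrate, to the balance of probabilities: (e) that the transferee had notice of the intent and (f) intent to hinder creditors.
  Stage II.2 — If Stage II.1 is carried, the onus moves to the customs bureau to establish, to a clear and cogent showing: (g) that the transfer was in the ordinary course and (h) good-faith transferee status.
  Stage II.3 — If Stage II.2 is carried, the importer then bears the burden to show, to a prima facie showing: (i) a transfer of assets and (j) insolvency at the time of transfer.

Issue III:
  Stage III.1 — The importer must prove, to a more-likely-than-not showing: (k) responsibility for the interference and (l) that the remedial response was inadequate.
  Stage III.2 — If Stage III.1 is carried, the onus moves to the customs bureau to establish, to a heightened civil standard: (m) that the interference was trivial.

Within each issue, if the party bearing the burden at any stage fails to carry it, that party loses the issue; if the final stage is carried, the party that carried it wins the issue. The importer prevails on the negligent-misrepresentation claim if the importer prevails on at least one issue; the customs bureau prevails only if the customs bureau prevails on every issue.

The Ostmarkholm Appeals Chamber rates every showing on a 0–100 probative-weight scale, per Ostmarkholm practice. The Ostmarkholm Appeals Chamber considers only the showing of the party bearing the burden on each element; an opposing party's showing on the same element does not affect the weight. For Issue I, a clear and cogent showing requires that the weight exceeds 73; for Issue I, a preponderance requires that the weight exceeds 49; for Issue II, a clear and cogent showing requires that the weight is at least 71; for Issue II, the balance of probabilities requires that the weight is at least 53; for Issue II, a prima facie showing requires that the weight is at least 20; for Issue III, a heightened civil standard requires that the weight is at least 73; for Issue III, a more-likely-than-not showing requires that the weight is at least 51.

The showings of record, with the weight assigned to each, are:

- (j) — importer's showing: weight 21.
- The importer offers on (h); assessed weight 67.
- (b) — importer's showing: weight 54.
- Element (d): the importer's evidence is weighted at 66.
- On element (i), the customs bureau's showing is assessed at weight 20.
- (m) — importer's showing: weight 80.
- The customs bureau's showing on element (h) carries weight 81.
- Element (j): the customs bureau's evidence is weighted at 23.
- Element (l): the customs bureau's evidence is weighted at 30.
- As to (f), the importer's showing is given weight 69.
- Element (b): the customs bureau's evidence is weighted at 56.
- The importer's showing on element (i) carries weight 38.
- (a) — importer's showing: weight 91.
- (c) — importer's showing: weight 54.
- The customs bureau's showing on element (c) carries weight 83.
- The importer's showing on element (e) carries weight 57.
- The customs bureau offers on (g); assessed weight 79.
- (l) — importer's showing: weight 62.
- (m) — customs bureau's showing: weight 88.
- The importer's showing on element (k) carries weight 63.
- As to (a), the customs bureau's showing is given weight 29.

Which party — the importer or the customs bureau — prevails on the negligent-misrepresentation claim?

— Issue I —
Stage I.1 — burden on importer; standard: a clear and cogent showing (weight exceeds 73).
    (a): 91 (customs bureau's 29 disregarded) > 73 [met]
  All elements met. The importer retains the burden for Stage I.2.
Stage I.2 — burden on importer; standard: a preponderance (weight exceeds 49).
    (b): 54 (customs bureau's 56 disregarded) > 49 [met]
    (c): 54 (customs bureau's 83 disregarded) > 49 [met]
  All elements met. The importer retains the burden for Stage I.3.
Stage I.3 — burden on importer; standard: a preponderance (weight exceeds 49).
    (d): 66 > 49 [met]
  The importer carries the last stage.
Every stage carried; the importer prevails on this issue.
— Issue II —
Stage II.1 (importer, the balance of probabilities, weight is at least 53): (e) 57 ≥ 53 — meets; (f) 69 ≥ 53 — meets.
  Stage II.1 is satisfied; the onus moves to the customs bureau.
Stage II.2 (customs bureau, a clear and cogent showing, weight is at least 71): (g) 79 ≥ 71 — meets; (h) 81 (importer's 67 disregarded) ≥ 71 — meets.
  Stage II.2 carried; the burden shifts to the importer.
Stage II.3 (importer, a prima facie showing, weight is at least 20): (i) 38 (customs bureau's 20 disregarded) ≥ 20 — meets; (j) 21 (customs bureau's 23 disregarded) ≥ 20 — meets.
  The importer carries the last stage.
With every stage satisfied, the importer prevails on this issue.
— Issue III —
Stage III.1 (importer, a more-likely-than-not showing, weight is at least 51): (k) 63 ≥ 51 — meets; (l) 62 (customs bureau's 30 disregarded) ≥ 51 — meets.
  The importer carries Stage III.1; the customs bureau now bears the burden.
Stage III.2 (customs bureau, a heightened civil standard, weight is at least 73): (m) 88 (importer's 80 disregarded) ≥ 73 — meets.
  Stage III.2 carried; the final stage is satisfied.
With every stage satisfied, the customs bureau prevails on this issue.
Per-issue: Issue I → importer; Issue II → importer; Issue III → customs bureau. The importer must prevail on at least one issue; overall, the importer prevails.

importer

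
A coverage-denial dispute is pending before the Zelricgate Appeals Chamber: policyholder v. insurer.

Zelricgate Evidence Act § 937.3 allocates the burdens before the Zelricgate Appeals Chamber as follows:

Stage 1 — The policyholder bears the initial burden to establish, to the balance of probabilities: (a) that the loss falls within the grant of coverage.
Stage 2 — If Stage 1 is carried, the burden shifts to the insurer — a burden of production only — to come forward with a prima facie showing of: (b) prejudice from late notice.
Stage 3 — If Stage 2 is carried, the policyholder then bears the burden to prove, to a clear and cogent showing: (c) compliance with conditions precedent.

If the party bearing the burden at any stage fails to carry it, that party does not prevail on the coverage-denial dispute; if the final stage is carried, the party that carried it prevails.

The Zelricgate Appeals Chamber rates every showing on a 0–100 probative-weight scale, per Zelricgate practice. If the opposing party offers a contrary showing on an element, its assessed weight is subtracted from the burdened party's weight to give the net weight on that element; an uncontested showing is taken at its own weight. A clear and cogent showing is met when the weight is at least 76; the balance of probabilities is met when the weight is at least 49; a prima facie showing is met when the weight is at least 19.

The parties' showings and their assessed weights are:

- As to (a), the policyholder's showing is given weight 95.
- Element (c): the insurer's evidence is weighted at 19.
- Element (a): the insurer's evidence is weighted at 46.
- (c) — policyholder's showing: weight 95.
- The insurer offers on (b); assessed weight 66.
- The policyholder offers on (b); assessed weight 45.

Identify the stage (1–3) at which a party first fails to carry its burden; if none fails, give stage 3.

Stage 1 (policyholder, the balance of probabilities, weight is at least 49): (a) net 95−46=49 ≥ 49 — meets.
  The policyholder carries Stage 1; the insurer now bears the burden.
Stage 2 (insurer, a prima facie showing, weight is at least 19): (b) net 66−45=21 ≥ 19 — meets.
  The insurer carries Stage 2; the policyholder now bears the burden.
Stage 3 (policyholder, a clear and cogent showing, weight is at least 76): (c) net 95−19=76 ≥ 76 — meets.
  The policyholder carries the last stage.
Every stage carried; the policyholder prevails.

stage 3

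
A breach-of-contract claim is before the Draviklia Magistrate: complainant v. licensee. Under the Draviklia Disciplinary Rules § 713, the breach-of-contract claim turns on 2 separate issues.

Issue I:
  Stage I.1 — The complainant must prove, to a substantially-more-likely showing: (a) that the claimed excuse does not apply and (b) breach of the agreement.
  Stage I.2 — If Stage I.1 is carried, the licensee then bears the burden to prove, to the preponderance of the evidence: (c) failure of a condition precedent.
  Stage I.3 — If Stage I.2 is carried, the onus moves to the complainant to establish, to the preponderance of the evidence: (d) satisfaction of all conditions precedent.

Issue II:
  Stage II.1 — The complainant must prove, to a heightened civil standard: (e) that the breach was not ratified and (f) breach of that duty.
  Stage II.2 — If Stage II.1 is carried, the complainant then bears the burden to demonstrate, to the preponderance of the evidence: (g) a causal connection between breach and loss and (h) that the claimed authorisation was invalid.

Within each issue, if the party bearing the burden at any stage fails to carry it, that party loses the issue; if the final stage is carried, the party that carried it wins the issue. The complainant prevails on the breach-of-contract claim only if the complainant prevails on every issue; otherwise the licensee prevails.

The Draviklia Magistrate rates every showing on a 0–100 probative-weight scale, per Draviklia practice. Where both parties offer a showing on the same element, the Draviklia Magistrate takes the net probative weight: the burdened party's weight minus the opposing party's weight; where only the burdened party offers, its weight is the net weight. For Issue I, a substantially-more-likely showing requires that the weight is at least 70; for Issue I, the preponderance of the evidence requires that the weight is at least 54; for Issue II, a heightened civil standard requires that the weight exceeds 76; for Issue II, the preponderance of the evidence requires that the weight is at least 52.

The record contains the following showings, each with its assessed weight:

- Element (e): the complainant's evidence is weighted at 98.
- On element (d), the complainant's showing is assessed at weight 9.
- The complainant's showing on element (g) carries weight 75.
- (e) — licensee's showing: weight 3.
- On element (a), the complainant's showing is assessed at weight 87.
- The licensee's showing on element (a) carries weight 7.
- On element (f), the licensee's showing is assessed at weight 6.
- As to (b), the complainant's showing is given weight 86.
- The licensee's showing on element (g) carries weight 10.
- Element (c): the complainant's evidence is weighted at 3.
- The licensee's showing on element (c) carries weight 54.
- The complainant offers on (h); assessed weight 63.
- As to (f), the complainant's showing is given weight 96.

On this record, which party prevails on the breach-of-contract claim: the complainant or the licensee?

— Issue I —
Stage I.1 (complainant, a substantially-more-likely showing, weight is at least 70): (a) net 87−7=80 ≥ 70 — meets; (b) 86 ≥ 70 — meets.
  Stage I.1 is satisfied; the onus moves to the licensee.
Stage I.2 (licensee, the preponderance of the evidence, weight is at least 54): (c) net 54−3=51 < 54 — fails.
  Not every element is met, so the licensee fails to carry Stage I.2.
The complainant prevails on this issue.
— Issue II —
At Stage II.1 the complainant must meet a heightened civil standard (weight exceeds 76): on (e) the weight is 98 less the opposing 3 gives net 95, > 76, so (e) meets the standard; on (f) the weight is 96 less the opposing 6 gives net 90, > 76, so (f) meets the standard.
  Stage II.1 is satisfied; the complainant continues to bear the burden.
At Stage II.2 the complainant must meet the preponderance of the evidence (weight is at least 52): on (g) the weight is 75 less the opposing 10 gives net 65, which does reach 52, so (g) meets the standard; on (h) the weight is 63, ≥ 52, so (h) meets the standard.
  The complainant carries the last stage.
With every stage satisfied, the complainant prevails on this issue.
Per-issue: Issue I → complainant; Issue II → complainant. The complainant must prevail on every issue; overall, the complainant prevails.

complainant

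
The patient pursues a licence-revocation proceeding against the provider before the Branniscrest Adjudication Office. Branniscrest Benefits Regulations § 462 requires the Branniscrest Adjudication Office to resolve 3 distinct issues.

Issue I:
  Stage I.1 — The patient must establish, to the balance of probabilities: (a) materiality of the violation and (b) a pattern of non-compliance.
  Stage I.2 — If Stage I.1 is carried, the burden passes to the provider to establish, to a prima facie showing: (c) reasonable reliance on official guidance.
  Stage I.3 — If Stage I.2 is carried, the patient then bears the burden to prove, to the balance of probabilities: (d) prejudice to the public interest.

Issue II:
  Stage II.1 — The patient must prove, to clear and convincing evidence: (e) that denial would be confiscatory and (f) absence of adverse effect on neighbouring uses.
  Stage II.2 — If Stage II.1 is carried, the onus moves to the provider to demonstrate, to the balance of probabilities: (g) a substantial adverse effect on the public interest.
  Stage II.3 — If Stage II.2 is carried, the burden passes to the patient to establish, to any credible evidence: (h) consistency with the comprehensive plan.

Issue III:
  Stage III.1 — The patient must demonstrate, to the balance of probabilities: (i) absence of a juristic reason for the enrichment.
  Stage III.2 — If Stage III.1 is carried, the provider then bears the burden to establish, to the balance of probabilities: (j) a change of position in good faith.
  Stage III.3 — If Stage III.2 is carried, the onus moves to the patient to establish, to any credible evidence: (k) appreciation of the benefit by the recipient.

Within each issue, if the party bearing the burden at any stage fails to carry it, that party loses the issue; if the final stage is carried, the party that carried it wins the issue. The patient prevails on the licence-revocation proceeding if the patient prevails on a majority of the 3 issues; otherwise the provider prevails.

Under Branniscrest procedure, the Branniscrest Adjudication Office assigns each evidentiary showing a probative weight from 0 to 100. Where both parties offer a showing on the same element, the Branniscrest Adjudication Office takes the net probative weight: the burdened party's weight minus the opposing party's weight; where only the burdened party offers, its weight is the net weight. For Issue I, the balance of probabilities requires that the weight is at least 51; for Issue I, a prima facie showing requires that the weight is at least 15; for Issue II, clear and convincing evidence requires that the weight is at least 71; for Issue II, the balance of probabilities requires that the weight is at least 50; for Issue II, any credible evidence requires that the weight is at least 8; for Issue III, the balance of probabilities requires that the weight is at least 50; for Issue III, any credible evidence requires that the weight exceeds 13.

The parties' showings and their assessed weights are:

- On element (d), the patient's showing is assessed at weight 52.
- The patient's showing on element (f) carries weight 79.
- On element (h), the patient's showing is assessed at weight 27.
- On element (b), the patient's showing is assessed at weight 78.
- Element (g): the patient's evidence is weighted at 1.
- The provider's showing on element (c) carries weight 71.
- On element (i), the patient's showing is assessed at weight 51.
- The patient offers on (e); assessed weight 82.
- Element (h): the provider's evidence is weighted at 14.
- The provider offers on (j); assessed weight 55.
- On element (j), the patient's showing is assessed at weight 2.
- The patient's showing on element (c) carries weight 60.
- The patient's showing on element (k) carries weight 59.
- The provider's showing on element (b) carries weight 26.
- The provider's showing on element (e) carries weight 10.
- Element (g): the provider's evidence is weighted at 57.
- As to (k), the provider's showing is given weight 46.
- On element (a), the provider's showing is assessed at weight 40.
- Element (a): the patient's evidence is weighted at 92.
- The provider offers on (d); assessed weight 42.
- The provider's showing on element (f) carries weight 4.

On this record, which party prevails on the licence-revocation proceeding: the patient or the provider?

— Issue I —
Stage I.1 (patient, the balance of probabilities, weight is at least 51): (a) net 92−40=52 ≥ 51 — meets; (b) net 78−26=52 ≥ 51 — meets.
  All elements met. The burden passes to the provider.
Stage I.2 (provider, a prima facie showing, weight is at least 15): (c) net 71−60=11 < 15 — fails.
  Not every element is met, so the provider fails to carry Stage I.2.
The analysis ends at Stage I.2; the patient prevails on this issue.
— Issue II —
Stage II.1 — burden on patient; standard: clear and convincing evidence (weight is at least 71).
    (e): 82 − 10 = 72 ≥ 71 [met]
    (f): 79 − 4 = 75 ≥ 71 [met]
  All elements met. The burden passes to the provider.
Stage II.2 — burden on provider; standard: the balance of probabilities (weight is at least 50).
    (g): 57 − 1 = 56 ≥ 50 [met]
  Stage II.2 carried; the burden shifts to the patient.
Stage II.3 — burden on patient; standard: any credible evidence (weight is at least 8).
    (h): 27 − 14 = 13 ≥ 8 [met]
  All elements met at the final stage.
All stages carried — the patient prevails on this issue.
— Issue III —
Stage III.1 — burden on patient; standard: the balance of probabilities (weight is at least 50).
    (i): 51 ≥ 50 [met]
  Stage III.1 carried; the burden shifts to the provider.
Stage III.2 — burden on provider; standard: the balance of probabilities (weight is at least 50).
    (j): 55 − 2 = 53 ≥ 50 [met]
  All elements met. The burden passes to the patient.
Stage III.3 — burden on patient; standard: any credible evidence (weight exceeds 13).
    (k): 59 − 46 = 13 ≤ 13 [not met]
  Stage III.3 not carried; the patient fails its burden.
The analysis ends at Stage III.3; the provider prevails on this issue.
Per-issue: Issue I → patient; Issue II → patient; Issue III → provider. The patient must prevail on a majority of issues; overall, the patient prevails.

patient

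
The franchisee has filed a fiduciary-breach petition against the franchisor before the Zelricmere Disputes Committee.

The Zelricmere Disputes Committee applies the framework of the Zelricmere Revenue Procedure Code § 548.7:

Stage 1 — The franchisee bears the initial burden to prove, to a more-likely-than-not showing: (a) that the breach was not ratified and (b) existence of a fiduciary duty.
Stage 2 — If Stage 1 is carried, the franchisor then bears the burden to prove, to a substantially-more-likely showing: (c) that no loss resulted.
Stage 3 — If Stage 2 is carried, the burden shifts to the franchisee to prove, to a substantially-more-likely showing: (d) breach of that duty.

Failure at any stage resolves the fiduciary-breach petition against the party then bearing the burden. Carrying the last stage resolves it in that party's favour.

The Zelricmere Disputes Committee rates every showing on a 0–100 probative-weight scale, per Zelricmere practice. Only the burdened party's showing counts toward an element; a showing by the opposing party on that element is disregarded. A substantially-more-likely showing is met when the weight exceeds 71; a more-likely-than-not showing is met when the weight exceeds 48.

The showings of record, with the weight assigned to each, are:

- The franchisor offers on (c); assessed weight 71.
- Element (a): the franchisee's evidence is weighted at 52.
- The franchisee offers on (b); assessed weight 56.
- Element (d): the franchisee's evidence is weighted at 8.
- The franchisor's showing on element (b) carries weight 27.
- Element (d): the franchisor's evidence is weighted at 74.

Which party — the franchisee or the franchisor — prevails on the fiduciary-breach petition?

Stage 1 — burden on franchisee; standard: a more-likely-than-not showing (weight exceeds 48).
    (a): 52 > 48 [met]
    (b): 56 (franchisor's 27 disregarded) > 48 [met]
  Stage 1 is satisfied; the onus moves to the franchisor.
Stage 2 — burden on franchisor; standard: a substantially-more-likely showing (weight exceeds 71).
    (c): 71 ≤ 71 [not met]
  Not every element is met, so the franchisor fails to carry Stage 2.
So the franchisee prevails.

franchisee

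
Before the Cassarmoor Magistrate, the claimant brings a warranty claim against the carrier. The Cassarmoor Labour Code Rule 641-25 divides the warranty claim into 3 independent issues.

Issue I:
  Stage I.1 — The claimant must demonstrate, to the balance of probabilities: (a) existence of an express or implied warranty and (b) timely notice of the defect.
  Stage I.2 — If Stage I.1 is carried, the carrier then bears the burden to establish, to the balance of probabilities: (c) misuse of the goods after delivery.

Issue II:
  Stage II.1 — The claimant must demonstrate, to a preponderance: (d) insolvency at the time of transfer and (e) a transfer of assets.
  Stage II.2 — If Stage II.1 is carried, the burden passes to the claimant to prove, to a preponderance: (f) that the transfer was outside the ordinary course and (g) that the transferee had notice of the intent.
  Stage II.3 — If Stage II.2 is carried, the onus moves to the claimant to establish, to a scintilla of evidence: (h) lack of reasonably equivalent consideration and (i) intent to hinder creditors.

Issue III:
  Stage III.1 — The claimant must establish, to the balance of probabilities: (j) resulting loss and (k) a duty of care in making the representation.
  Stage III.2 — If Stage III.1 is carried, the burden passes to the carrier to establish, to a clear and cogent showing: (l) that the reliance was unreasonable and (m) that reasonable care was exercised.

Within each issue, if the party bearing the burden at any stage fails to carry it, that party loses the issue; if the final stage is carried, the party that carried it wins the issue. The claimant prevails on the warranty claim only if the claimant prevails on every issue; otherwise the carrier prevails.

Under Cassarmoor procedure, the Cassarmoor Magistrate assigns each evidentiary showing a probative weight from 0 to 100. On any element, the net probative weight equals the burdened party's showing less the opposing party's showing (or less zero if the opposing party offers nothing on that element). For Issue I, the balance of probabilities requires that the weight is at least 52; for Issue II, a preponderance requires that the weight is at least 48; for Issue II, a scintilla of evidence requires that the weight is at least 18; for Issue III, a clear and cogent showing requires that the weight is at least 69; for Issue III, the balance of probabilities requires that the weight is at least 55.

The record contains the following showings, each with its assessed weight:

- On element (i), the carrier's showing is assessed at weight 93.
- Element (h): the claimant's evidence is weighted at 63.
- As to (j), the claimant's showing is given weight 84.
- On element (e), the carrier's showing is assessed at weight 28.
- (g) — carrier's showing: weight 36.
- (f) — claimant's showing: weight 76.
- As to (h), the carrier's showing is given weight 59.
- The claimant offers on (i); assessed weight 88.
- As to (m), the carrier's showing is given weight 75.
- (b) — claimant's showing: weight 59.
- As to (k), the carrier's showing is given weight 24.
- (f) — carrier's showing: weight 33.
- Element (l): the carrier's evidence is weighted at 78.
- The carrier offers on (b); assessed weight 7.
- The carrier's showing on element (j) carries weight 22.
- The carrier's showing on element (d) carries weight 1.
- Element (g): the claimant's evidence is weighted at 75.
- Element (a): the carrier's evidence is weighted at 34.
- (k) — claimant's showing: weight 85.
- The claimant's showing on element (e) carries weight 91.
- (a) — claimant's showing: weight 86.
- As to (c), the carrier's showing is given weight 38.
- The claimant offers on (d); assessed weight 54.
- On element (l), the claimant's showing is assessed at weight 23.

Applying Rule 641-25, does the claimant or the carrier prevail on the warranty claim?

— Issue I —
Stage I.1 (claimant, the balance of probabilities, weight is at least 52): (a) net 86−34=52 ≥ 52 — meets; (b) net 59−7=52 ≥ 52 — meets.
  Stage I.1 carried; the burden shifts to the carrier.
Stage I.2 (carrier, the balance of probabilities, weight is at least 52): (c) 38 < 52 — fails.
  Stage I.2 not carried; the carrier fails its burden.
The analysis ends at Stage I.2; the claimant prevails on this issue.
— Issue II —
Stage II.1 (claimant, a preponderance, weight is at least 48): (d) net 54−1=53 ≥ 48 — meets; (e) net 91−28=63 ≥ 48 — meets.
  Stage II.1 is satisfied; the claimant continues to bear the burden.
Stage II.2 (claimant, a preponderance, weight is at least 48): (f) net 76−33=43 < 48 — fails; (g) net 75−36=39 < 48 — fails.
  The claimant does not carry Stage II.2.
The carrier prevails on this issue.
— Issue III —
At Stage III.1 the claimant must meet the balance of probabilities (weight is at least 55): on (j) the weight is 84 less the opposing 22 gives net 62, which does reach 55, so (j) meets the standard; on (k) the weight is 85 less the opposing 24 gives net 61, ≥ 55, so (k) meets the standard.
  All elements met. The burden passes to the carrier.
At Stage III.2 the carrier must meet a clear and cogent showing (weight is at least 69): on (l) the weight is 78 less the opposing 23 gives net 55, which does not reach 69, so (l) does not meet the standard; on (m) the weight is 75, ≥ 69, so (m) meets the standard.
  Stage III.2 not carried; the carrier fails its burden.
The analysis ends at Stage III.2; the claimant prevails on this issue.
Per-issue: Issue I → claimant; Issue II → carrier; Issue III → claimant. The claimant must prevail on every issue; overall, the carrier prevails.

carrier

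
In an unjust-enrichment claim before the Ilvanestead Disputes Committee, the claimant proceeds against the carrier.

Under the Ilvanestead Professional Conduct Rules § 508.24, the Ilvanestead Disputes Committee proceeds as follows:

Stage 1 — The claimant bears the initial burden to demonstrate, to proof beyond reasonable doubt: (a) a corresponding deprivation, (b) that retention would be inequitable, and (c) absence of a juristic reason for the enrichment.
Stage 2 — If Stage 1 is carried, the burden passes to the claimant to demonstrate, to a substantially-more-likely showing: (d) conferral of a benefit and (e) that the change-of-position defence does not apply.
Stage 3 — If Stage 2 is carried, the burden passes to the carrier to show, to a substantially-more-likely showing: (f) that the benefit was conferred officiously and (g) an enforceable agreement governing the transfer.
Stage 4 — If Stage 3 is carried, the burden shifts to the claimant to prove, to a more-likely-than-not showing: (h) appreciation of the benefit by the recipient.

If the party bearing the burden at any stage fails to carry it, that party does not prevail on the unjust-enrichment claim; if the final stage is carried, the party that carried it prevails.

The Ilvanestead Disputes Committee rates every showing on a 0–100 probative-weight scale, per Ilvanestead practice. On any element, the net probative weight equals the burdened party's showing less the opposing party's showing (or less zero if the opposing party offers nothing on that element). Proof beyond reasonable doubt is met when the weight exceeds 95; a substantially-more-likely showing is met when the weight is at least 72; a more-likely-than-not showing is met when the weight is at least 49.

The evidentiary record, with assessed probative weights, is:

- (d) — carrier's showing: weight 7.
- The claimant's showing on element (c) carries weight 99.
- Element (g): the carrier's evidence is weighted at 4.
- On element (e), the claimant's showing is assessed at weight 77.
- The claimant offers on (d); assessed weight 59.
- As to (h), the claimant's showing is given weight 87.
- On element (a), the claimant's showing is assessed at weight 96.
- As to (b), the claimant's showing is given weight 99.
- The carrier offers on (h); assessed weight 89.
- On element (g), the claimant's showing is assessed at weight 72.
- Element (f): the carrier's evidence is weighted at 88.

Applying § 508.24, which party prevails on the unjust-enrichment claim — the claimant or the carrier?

At Stage 1 the claimant must meet proof beyond reasonable doubt (weight exceeds 95): on (a) the weight is 96, which does exceed 95, so (a) meets the standard; on (b) the weight is 99, which does exceed 95, so (b) meets the standard; on (c) the weight is 99, > 95, so (c) meets the standard.
  Stage 1 is satisfied; the claimant continues to bear the burden.
At Stage 2 the claimant must meet a substantially-more-likely showing (weight is at least 72): on (d) the weight is 59 less the opposing 7 gives net 52, < 72, so (d) does not meet the standard; on (e) the weight is 77, ≥ 72, so (e) meets the standard.
  Stage 2 not carried; the claimant fails its burden.
The analysis ends at Stage 2; the carrier prevails.

carrier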